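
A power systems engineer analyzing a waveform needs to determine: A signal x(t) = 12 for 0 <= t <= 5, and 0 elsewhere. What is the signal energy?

Energy = integral of |x(t)|^2 dt over the signal duration
= 12^2 * 5 = 144 * 5 = 720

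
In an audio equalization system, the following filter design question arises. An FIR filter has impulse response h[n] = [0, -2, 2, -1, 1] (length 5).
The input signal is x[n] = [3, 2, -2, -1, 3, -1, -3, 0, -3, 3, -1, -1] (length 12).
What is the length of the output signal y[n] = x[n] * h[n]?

For linear convolution, the output length is:
len(y) = len(x) + len(h) - 1 = 12 + 5 - 1 = 16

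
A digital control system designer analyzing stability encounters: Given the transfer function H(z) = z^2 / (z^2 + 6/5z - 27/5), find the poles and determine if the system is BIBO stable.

Poles are roots of the denominator: z^2 + 6/5z - 27/5 = 0.
Quadratic formula: z = [-(6/5) +/- sqrt((6/5)^2 - 4*(-27/5))] / 2
Discriminant = 36/25 + 108/5 = 576/25; sqrt = 24/5.
z = (-6/5 +/- 24/5) / 2 => z = 9/5 or z = -3.
|p1| = 9/5, |p2| = 3.
For BIBO stability, all poles must lie inside the unit circle (|p| < 1).
System is UNSTABLE since at least one |p| >= 1.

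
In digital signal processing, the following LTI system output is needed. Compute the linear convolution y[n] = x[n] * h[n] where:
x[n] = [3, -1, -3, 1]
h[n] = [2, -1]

y[n] = sum_k x[k]*h[n-k]. Output length = len(x) + len(h) - 1 = 4 + 2 - 1 = 5.
y[0] = 3*2 = 6
y[1] = -1*2 + 3*-1 = -5
y[2] = -3*2 + -1*-1 = -5
y[3] = 1*2 + -3*-1 = 5
y[4] = 1*-1 = -1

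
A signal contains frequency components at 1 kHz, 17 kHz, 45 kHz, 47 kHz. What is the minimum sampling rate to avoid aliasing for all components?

The highest frequency component is f_max = 47 kHz.
Nyquist rate = 2 * f_max = 2 * 47 kHz = 94 kHz.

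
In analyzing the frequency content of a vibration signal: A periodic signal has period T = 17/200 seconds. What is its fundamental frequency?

The fundamental frequency is the reciprocal of the period.
f = 1/T = 1/(17/200) = 200/17 Hz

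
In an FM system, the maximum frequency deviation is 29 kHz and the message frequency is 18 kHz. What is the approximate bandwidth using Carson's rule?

Carson's rule: BW = 2*(delta_f + f_m)
= 2*(29 + 18) kHz = 94 kHz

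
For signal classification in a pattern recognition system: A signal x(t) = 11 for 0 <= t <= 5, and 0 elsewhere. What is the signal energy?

Energy = integral of |x(t)|^2 dt over the signal duration
= 11^2 * 5 = 121 * 5 = 605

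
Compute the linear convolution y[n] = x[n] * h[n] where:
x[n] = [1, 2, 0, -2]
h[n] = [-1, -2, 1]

y[n] = sum_k x[k]*h[n-k]. Output length = len(x) + len(h) - 1 = 4 + 3 - 1 = 6.
y[0] = 1*-1 = -1
y[1] = 2*-1 + 1*-2 = -4
y[2] = 0*-1 + 2*-2 + 1*1 = -3
y[3] = -2*-1 + 0*-2 + 2*1 = 4
y[4] = -2*-2 + 0*1 = 4
y[5] = -2*1 = -2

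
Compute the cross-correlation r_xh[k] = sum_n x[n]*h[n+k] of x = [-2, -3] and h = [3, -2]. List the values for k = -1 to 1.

Both sequences indexed from 0 and zero outside their support.
Lags with overlap: k = -1 to 1.
  r_xh[-1] = x[1]*h[0] = -9
  r_xh[0] = x[0]*h[0] + x[1]*h[1] = 0
  r_xh[1] = x[0]*h[1] = 4
r_xh = [-9, 0, 4] (for k = -1, ..., 1)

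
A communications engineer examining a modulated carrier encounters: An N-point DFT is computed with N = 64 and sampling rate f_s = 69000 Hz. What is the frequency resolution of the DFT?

DFT frequency resolution = f_s / N
= 69000 / 64 = 8625/8 Hz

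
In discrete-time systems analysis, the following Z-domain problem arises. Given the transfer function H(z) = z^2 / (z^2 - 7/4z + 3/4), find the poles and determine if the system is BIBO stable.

Poles are roots of the denominator: z^2 - 7/4z + 3/4 = 0.
Quadratic formula: z = [-(-7/4) +/- sqrt((-7/4)^2 - 4*(3/4))] / 2
Discriminant = 49/16 - 3 = 1/16; sqrt = 1/4.
z = (7/4 +/- 1/4) / 2 => z = 1 or z = 3/4.
|p1| = 1, |p2| = 3/4.
For BIBO stability, all poles must lie inside the unit circle (|p| < 1).
System is UNSTABLE since at least one |p| >= 1.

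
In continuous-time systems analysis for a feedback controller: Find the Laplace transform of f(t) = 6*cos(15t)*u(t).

Standard pair: cos(wt)*u(t) <-> s/(s^2+w^2)
With w = 15: L{6*cos(15t)*u(t)} = 6s/(s^2+225)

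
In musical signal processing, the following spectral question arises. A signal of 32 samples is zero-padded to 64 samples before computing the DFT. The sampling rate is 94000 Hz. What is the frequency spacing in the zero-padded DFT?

Original DFT: N = 32, resolution = f_s/N = 94000/32 = 5875/2 Hz
Zero-padded DFT: N = 64, resolution = f_s/N = 94000/64 = 5875/4 Hz
Zero-padding interpolates the spectrum (finer frequency grid)
but does NOT improve the true spectral resolution (ability to resolve close frequencies).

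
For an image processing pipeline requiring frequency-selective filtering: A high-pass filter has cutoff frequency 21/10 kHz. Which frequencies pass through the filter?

A high-pass filter passes all frequencies above the cutoff frequency 21/10 kHz and attenuates lower frequencies.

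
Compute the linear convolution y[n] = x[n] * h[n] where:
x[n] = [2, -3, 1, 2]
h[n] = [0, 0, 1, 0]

y[n] = sum_k x[k]*h[n-k]. Output length = len(x) + len(h) - 1 = 4 + 4 - 1 = 7.
y[0] = 2*0 = 0
y[1] = -3*0 + 2*0 = 0
y[2] = 1*0 + -3*0 + 2*1 = 2
y[3] = 2*0 + 1*0 + -3*1 + 2*0 = -3
y[4] = 2*0 + 1*1 + -3*0 = 1
y[5] = 2*1 + 1*0 = 2
y[6] = 2*0 = 0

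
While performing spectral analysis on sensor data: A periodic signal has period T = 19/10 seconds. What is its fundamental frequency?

The fundamental frequency is the reciprocal of the period.
f = 1/T = 1/(19/10) = 10/19 Hz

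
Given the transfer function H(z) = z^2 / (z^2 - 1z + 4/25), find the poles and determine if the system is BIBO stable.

Poles are roots of the denominator: z^2 - 1z + 4/25 = 0.
Quadratic formula: z = [-(-1) +/- sqrt((-1)^2 - 4*(4/25))] / 2
Discriminant = 1 - 16/25 = 9/25; sqrt = 3/5.
z = (1 +/- 3/5) / 2 => z = 4/5 or z = 1/5.
|p1| = 1/5, |p2| = 4/5.
For BIBO stability, all poles must lie inside the unit circle (|p| < 1).
System is STABLE since both |p| < 1.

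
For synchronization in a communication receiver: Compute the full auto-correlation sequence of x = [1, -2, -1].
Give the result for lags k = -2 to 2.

r_xx[k] = sum_m x[m]*x[m+k], indexed from 0, for k = -2 to 2:
  r_xx[-2] = x[2]*x[0] = -1
  r_xx[-1] = x[1]*x[0] + x[2]*x[1] = 0
  r_xx[0] = x[0]*x[0] + x[1]*x[1] + x[2]*x[2] = 6
  r_xx[1] = x[0]*x[1] + x[1]*x[2] = 0
  r_xx[2] = x[0]*x[2] = -1
r_xx = [-1, 0, 6, 0, -1]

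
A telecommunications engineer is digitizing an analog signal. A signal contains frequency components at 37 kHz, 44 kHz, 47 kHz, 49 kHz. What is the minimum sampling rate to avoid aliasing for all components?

The highest frequency component is f_max = 49 kHz.
Nyquist rate = 2 * f_max = 2 * 49 kHz = 98 kHz.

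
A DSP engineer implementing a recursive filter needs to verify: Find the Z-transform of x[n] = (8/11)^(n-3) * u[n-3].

Time-shifting property: if X(z) = Z{x[n]}, then Z{x[n-d]} = z^(-d) * X(z)
X(z) = z/(z - 8/11) for x[n] = (8/11)^n * u[n]
Z{x[n-3]} = z^(-3) * z/(z - 8/11) = z^(-2)/(z - 8/11)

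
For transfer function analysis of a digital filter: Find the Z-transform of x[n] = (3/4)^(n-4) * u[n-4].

Time-shifting property: if X(z) = Z{x[n]}, then Z{x[n-d]} = z^(-d) * X(z)
X(z) = z/(z - 3/4) for x[n] = (3/4)^n * u[n]
Z{x[n-4]} = z^(-4) * z/(z - 3/4) = z^(-3)/(z - 3/4)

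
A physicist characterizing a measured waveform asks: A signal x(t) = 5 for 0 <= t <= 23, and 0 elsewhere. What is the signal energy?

Energy = integral of |x(t)|^2 dt over the signal duration
= 5^2 * 23 = 25 * 23 = 575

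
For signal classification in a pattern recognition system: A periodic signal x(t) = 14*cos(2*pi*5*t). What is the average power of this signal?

Average power of A*cos(wt) is A^2/2.
P = 14^2 / 2 = 196/2 = 98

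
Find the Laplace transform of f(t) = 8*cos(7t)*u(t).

Standard pair: cos(wt)*u(t) <-> s/(s^2+w^2)
With w = 7: L{8*cos(7t)*u(t)} = 8s/(s^2+49)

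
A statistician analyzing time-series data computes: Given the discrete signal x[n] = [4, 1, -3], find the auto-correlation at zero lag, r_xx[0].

The auto-correlation at zero lag r_xx[0] equals the signal energy.
r_xx[0] = sum of x[n]^2 = 4^2 + 1^2 + (-3)^2
= 16 + 1 + 9 = 26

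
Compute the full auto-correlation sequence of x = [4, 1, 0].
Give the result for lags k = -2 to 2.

r_xx[k] = sum_m x[m]*x[m+k], indexed from 0, for k = -2 to 2:
  r_xx[-2] = x[2]*x[0] = 0
  r_xx[-1] = x[1]*x[0] + x[2]*x[1] = 4
  r_xx[0] = x[0]*x[0] + x[1]*x[1] + x[2]*x[2] = 17
  r_xx[1] = x[0]*x[1] + x[1]*x[2] = 4
  r_xx[2] = x[0]*x[2] = 0
r_xx = [0, 4, 17, 4, 0]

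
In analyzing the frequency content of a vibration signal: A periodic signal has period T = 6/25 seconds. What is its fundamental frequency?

The fundamental frequency is the reciprocal of the period.
f = 1/T = 1/(6/25) = 25/6 Hz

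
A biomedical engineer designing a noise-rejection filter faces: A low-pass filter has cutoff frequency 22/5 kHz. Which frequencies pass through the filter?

A low-pass filter passes all frequencies below the cutoff frequency 22/5 kHz and attenuates higher frequencies.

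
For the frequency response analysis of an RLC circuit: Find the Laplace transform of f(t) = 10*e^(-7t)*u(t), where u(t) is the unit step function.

Standard Laplace transform pair:
e^(-at)*u(t) <-> 1/(s+a)
With a = 7: L{10*e^(-7t)*u(t)} = 10/(s+7), ROC: Re(s) > -7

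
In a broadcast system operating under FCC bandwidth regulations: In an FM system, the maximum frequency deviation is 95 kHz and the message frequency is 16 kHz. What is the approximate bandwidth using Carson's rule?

Carson's rule: BW = 2*(delta_f + f_m)
= 2*(95 + 16) kHz = 222 kHz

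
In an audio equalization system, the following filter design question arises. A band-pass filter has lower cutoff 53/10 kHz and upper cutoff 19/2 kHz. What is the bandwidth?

Bandwidth = f_high - f_low
= 19/2 kHz - 53/10 kHz = 21/5 kHz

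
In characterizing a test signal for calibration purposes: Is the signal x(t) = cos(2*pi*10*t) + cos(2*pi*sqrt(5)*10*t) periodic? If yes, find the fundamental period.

f1 = 10 Hz, f2 = 10*sqrt(5) Hz
Ratio f2/f1 = sqrt(5), which is irrational.
Since the frequency ratio is irrational, no common period exists.
The signal is not periodic.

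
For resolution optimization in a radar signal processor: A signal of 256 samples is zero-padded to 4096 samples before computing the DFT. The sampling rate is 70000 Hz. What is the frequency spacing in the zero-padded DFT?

Original DFT: N = 256, resolution = f_s/N = 70000/256 = 4375/16 Hz
Zero-padded DFT: N = 4096, resolution = f_s/N = 70000/4096 = 4375/256 Hz
Zero-padding interpolates the spectrum (finer frequency grid)
but does NOT improve the true spectral resolution (ability to resolve close frequencies).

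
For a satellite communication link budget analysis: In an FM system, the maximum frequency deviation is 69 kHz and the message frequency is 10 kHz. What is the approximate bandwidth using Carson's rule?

Carson's rule: BW = 2*(delta_f + f_m)
= 2*(69 + 10) kHz = 158 kHz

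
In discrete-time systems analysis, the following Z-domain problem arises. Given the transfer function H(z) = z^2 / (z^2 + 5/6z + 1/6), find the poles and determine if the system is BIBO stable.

Poles are roots of the denominator: z^2 + 5/6z + 1/6 = 0.
Quadratic formula: z = [-(5/6) +/- sqrt((5/6)^2 - 4*(1/6))] / 2
Discriminant = 25/36 - 2/3 = 1/36; sqrt = 1/6.
z = (-5/6 +/- 1/6) / 2 => z = -1/3 or z = -1/2.
|p1| = 1/2, |p2| = 1/3.
For BIBO stability, all poles must lie inside the unit circle (|p| < 1).
System is STABLE since both |p| < 1.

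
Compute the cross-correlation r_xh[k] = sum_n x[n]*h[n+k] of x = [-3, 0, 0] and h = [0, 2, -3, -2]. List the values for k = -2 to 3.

Both sequences indexed from 0 and zero outside their support.
Lags with overlap: k = -2 to 3.
  r_xh[-2] = x[2]*h[0] = 0
  r_xh[-1] = x[1]*h[0] + x[2]*h[1] = 0
  r_xh[0] = x[0]*h[0] + x[1]*h[1] + x[2]*h[2] = 0
  r_xh[1] = x[0]*h[1] + x[1]*h[2] + x[2]*h[3] = -6
  r_xh[2] = x[0]*h[2] + x[1]*h[3] = 9
  r_xh[3] = x[0]*h[3] = 6
r_xh = [0, 0, 0, -6, 9, 6] (for k = -2, ..., 3)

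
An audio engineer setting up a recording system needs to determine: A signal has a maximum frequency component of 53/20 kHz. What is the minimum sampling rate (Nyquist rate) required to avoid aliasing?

By the Nyquist-Shannon sampling theorem,
the minimum sampling rate (Nyquist rate) must be at least 2 * f_max.
Nyquist rate = 2 * 53/20 kHz = 53/10 kHz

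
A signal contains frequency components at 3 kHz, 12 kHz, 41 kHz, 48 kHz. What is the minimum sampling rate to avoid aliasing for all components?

The highest frequency component is f_max = 48 kHz.
Nyquist rate = 2 * f_max = 2 * 48 kHz = 96 kHz.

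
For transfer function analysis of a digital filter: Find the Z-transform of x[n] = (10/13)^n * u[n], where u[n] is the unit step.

The Z-transform of a^n * u[n] is z/(z-a) for |z| > |a|.
Here a = 10/13, so X(z) = z/(z - (10/13)) = 13z/(13z - 10)
ROC: |z| > 10/13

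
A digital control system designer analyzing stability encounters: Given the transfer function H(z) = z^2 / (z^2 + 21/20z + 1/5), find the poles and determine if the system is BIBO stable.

Poles are roots of the denominator: z^2 + 21/20z + 1/5 = 0.
Quadratic formula: z = [-(21/20) +/- sqrt((21/20)^2 - 4*(1/5))] / 2
Discriminant = 441/400 - 4/5 = 121/400; sqrt = 11/20.
z = (-21/20 +/- 11/20) / 2 => z = -1/4 or z = -4/5.
|p1| = 4/5, |p2| = 1/4.
For BIBO stability, all poles must lie inside the unit circle (|p| < 1).
System is STABLE since both |p| < 1.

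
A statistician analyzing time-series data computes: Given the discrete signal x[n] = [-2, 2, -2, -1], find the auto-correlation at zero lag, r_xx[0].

The auto-correlation at zero lag r_xx[0] equals the signal energy.
r_xx[0] = sum of x[n]^2 = (-2)^2 + 2^2 + (-2)^2 + (-1)^2
= 4 + 4 + 4 + 1 = 13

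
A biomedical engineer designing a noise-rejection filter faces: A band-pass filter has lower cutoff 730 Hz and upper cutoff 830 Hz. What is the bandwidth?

Bandwidth = f_high - f_low
= 830 Hz - 730 Hz = 100 Hz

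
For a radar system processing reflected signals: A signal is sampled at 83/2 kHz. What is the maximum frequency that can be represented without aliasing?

The maximum frequency that can be represented without aliasing
is the Nyquist frequency: f_max = f_s / 2 = 83/2 kHz / 2 = 83/4 kHz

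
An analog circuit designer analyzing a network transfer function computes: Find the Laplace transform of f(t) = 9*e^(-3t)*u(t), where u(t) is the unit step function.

Standard Laplace transform pair:
e^(-at)*u(t) <-> 1/(s+a)
With a = 3: L{9*e^(-3t)*u(t)} = 9/(s+3), ROC: Re(s) > -3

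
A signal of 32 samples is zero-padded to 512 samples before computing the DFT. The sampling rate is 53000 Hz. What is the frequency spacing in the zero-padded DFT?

Original DFT: N = 32, resolution = f_s/N = 53000/32 = 6625/4 Hz
Zero-padded DFT: N = 512, resolution = f_s/N = 53000/512 = 6625/64 Hz
Zero-padding interpolates the spectrum (finer frequency grid)
but does NOT improve the true spectral resolution (ability to resolve close frequencies).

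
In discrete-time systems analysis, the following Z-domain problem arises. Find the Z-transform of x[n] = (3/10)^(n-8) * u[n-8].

Time-shifting property: if X(z) = Z{x[n]}, then Z{x[n-d]} = z^(-d) * X(z)
X(z) = z/(z - 3/10) for x[n] = (3/10)^n * u[n]
Z{x[n-8]} = z^(-8) * z/(z - 3/10) = z^(-7)/(z - 3/10)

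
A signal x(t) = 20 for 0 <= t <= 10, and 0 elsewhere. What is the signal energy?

Energy = integral of |x(t)|^2 dt over the signal duration
= 20^2 * 10 = 400 * 10 = 4000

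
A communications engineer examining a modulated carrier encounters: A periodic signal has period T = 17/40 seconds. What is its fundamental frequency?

The fundamental frequency is the reciprocal of the period.
f = 1/T = 1/(17/40) = 40/17 Hz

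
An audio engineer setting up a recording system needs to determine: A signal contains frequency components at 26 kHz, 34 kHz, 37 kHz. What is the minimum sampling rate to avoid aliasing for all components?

The highest frequency component is f_max = 37 kHz.
Nyquist rate = 2 * f_max = 2 * 37 kHz = 74 kHz.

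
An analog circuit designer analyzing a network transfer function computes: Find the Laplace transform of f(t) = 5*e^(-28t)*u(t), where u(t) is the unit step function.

Standard Laplace transform pair:
e^(-at)*u(t) <-> 1/(s+a)
With a = 28: L{5*e^(-28t)*u(t)} = 5/(s+28), ROC: Re(s) > -28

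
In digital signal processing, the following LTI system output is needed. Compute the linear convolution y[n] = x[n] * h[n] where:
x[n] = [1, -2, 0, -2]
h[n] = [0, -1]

y[n] = sum_k x[k]*h[n-k]. Output length = len(x) + len(h) - 1 = 4 + 2 - 1 = 5.
y[0] = 1*0 = 0
y[1] = -2*0 + 1*-1 = -1
y[2] = 0*0 + -2*-1 = 2
y[3] = -2*0 + 0*-1 = 0
y[4] = -2*-1 = 2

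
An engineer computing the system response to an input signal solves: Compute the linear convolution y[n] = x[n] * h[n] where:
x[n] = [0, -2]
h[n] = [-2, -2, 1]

y[n] = sum_k x[k]*h[n-k]. Output length = len(x) + len(h) - 1 = 2 + 3 - 1 = 4.
y[0] = 0*-2 = 0
y[1] = -2*-2 + 0*-2 = 4
y[2] = -2*-2 + 0*1 = 4
y[3] = -2*1 = -2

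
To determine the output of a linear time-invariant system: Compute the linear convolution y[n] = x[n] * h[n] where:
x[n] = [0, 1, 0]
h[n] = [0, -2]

y[n] = sum_k x[k]*h[n-k]. Output length = len(x) + len(h) - 1 = 3 + 2 - 1 = 4.
y[0] = 0*0 = 0
y[1] = 1*0 + 0*-2 = 0
y[2] = 0*0 + 1*-2 = -2
y[3] = 0*-2 = 0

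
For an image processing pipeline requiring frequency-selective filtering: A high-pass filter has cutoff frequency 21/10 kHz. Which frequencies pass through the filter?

A high-pass filter passes all frequencies above the cutoff frequency 21/10 kHz and attenuates lower frequencies.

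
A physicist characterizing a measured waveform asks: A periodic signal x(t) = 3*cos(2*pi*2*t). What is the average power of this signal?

Average power of A*cos(wt) is A^2/2.
P = 3^2 / 2 = 9/2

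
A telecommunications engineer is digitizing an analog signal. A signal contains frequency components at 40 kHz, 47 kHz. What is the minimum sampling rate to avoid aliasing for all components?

The highest frequency component is f_max = 47 kHz.
Nyquist rate = 2 * f_max = 2 * 47 kHz = 94 kHz.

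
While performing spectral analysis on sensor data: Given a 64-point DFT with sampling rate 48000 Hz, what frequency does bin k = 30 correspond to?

The frequency of DFT bin k is: f_k = k * f_s / N
f_30 = 30 * 48000 / 64 = 22500 Hz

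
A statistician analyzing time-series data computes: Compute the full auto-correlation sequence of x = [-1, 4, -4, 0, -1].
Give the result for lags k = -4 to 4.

r_xx[k] = sum_m x[m]*x[m+k], indexed from 0, for k = -4 to 4:
  r_xx[-4] = x[4]*x[0] = 1
  r_xx[-3] = x[3]*x[0] + x[4]*x[1] = -4
  r_xx[-2] = x[2]*x[0] + x[3]*x[1] + x[4]*x[2] = 8
  r_xx[-1] = x[1]*x[0] + x[2]*x[1] + x[3]*x[2] + x[4]*x[3] = -20
  r_xx[0] = x[0]*x[0] + x[1]*x[1] + x[2]*x[2] + x[3]*x[3] + x[4]*x[4] = 34
  r_xx[1] = x[0]*x[1] + x[1]*x[2] + x[2]*x[3] + x[3]*x[4] = -20
  r_xx[2] = x[0]*x[2] + x[1]*x[3] + x[2]*x[4] = 8
  r_xx[3] = x[0]*x[3] + x[1]*x[4] = -4
  r_xx[4] = x[0]*x[4] = 1
r_xx = [1, -4, 8, -20, 34, -20, 8, -4, 1]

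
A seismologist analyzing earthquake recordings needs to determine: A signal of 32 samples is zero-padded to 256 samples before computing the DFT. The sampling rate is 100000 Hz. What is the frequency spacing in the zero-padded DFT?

Original DFT: N = 32, resolution = f_s/N = 100000/32 = 3125 Hz
Zero-padded DFT: N = 256, resolution = f_s/N = 100000/256 = 3125/8 Hz
Zero-padding interpolates the spectrum (finer frequency grid)
but does NOT improve the true spectral resolution (ability to resolve close frequencies).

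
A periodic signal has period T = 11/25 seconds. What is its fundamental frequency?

The fundamental frequency is the reciprocal of the period.
f = 1/T = 1/(11/25) = 25/11 Hz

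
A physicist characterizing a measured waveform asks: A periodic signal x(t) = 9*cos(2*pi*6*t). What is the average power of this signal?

Average power of A*cos(wt) is A^2/2.
P = 9^2 / 2 = 81/2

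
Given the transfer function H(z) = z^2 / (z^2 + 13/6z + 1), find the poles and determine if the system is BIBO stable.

Poles are roots of the denominator: z^2 + 13/6z + 1 = 0.
Quadratic formula: z = [-(13/6) +/- sqrt((13/6)^2 - 4*(1))] / 2
Discriminant = 169/36 - 4 = 25/36; sqrt = 5/6.
z = (-13/6 +/- 5/6) / 2 => z = -2/3 or z = -3/2.
|p1| = 3/2, |p2| = 2/3.
For BIBO stability, all poles must lie inside the unit circle (|p| < 1).
System is UNSTABLE since at least one |p| >= 1.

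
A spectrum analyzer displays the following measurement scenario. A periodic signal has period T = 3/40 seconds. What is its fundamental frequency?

The fundamental frequency is the reciprocal of the period.
f = 1/T = 1/(3/40) = 40/3 Hz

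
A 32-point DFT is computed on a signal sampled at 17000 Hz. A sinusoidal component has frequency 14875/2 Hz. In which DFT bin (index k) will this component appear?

DFT frequency resolution = f_s/N = 17000/32 = 2125/4 Hz
Bin index k = f_signal / resolution = 14875/2 / 2125/4 = 14
The signal frequency 14875/2 Hz falls in DFT bin k = 14.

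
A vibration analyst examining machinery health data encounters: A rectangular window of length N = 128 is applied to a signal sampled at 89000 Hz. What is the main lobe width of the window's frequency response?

For a rectangular window of length N,
the main lobe width in frequency is 2*f_s/N.
= 2*89000/128 = 11125/8 Hz
This determines the minimum frequency separation for resolving two sinusoids.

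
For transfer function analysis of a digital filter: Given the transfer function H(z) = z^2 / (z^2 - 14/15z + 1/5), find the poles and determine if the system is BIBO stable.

Poles are roots of the denominator: z^2 - 14/15z + 1/5 = 0.
Quadratic formula: z = [-(-14/15) +/- sqrt((-14/15)^2 - 4*(1/5))] / 2
Discriminant = 196/225 - 4/5 = 16/225; sqrt = 4/15.
z = (14/15 +/- 4/15) / 2 => z = 3/5 or z = 1/3.
|p1| = 1/3, |p2| = 3/5.
For BIBO stability, all poles must lie inside the unit circle (|p| < 1).
System is STABLE since both |p| < 1.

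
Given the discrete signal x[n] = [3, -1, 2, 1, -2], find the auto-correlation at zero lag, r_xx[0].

The auto-correlation at zero lag r_xx[0] equals the signal energy.
r_xx[0] = sum of x[n]^2 = 3^2 + (-1)^2 + 2^2 + 1^2 + (-2)^2
= 9 + 1 + 4 + 1 + 4 = 19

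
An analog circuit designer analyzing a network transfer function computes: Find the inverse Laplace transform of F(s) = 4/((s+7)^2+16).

Standard pair: w/((s+a)^2+w^2) <-> e^(-at)*sin(wt)*u(t)
With a=7, w=4: f(t) = e^(-7t)*sin(4t)*u(t)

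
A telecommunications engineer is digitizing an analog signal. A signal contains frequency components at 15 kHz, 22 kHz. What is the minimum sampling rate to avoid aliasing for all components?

The highest frequency component is f_max = 22 kHz.
Nyquist rate = 2 * f_max = 2 * 22 kHz = 44 kHz.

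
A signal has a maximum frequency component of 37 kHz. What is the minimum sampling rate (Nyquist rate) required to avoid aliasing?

By the Nyquist-Shannon sampling theorem,
the minimum sampling rate (Nyquist rate) must be at least 2 * f_max.
Nyquist rate = 2 * 37 kHz = 74 kHz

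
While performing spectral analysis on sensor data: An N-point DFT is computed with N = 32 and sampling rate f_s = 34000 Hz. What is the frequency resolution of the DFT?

DFT frequency resolution = f_s / N
= 34000 / 32 = 2125/2 Hz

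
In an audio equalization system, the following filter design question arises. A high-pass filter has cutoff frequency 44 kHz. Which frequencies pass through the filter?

A high-pass filter passes all frequencies above the cutoff frequency 44 kHz and attenuates lower frequencies.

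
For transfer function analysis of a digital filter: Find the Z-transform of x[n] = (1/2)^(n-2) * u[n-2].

Time-shifting property: if X(z) = Z{x[n]}, then Z{x[n-d]} = z^(-d) * X(z)
X(z) = z/(z - 1/2) for x[n] = (1/2)^n * u[n]
Z{x[n-2]} = z^(-2) * z/(z - 1/2) = z^(-1)/(z - 1/2)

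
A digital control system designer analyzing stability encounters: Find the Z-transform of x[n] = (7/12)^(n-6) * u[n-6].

Time-shifting property: if X(z) = Z{x[n]}, then Z{x[n-d]} = z^(-d) * X(z)
X(z) = z/(z - 7/12) for x[n] = (7/12)^n * u[n]
Z{x[n-6]} = z^(-6) * z/(z - 7/12) = z^(-5)/(z - 7/12)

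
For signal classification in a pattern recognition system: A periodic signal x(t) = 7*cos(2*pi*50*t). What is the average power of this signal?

Average power of A*cos(wt) is A^2/2.
P = 7^2 / 2 = 49/2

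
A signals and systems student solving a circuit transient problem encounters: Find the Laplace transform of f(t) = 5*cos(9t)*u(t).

Standard pair: cos(wt)*u(t) <-> s/(s^2+w^2)
With w = 9: L{5*cos(9t)*u(t)} = 5s/(s^2+81)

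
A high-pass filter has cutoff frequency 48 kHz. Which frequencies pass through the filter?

A high-pass filter passes all frequencies above the cutoff frequency 48 kHz and attenuates lower frequencies.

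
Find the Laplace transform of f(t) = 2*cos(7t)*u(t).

Standard pair: cos(wt)*u(t) <-> s/(s^2+w^2)
With w = 7: L{2*cos(7t)*u(t)} = 2s/(s^2+49)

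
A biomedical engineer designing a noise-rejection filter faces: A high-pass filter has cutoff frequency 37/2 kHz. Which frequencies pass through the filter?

A high-pass filter passes all frequencies above the cutoff frequency 37/2 kHz and attenuates lower frequencies.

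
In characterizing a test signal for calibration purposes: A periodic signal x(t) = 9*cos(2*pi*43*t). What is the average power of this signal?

Average power of A*cos(wt) is A^2/2.
P = 9^2 / 2 = 81/2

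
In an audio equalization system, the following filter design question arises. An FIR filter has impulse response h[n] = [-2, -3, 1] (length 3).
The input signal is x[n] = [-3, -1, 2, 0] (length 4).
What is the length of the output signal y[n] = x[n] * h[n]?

For linear convolution, the output length is:
len(y) = len(x) + len(h) - 1 = 4 + 3 - 1 = 6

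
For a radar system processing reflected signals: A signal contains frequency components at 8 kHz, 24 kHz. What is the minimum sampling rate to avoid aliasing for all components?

The highest frequency component is f_max = 24 kHz.
Nyquist rate = 2 * f_max = 2 * 24 kHz = 48 kHz.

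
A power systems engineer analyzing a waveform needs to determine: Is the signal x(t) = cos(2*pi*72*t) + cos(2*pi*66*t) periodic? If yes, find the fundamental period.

f1 = 72 Hz, f2 = 66 Hz
Period T1 = 1/72, T2 = 1/66
Ratio T1/T2 = 66/72, which is rational.
The signal is periodic with fundamental period T = 1/GCD(72,66) = 1/6 s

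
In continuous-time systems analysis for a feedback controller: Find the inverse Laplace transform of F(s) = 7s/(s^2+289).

Standard pair: s/(s^2+w^2) <-> cos(wt)*u(t)
With k=7, w=17: f(t) = 7*cos(17t)*u(t)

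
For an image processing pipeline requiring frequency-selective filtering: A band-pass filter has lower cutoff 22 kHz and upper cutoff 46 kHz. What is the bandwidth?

Bandwidth = f_high - f_low
= 46 kHz - 22 kHz = 24 kHz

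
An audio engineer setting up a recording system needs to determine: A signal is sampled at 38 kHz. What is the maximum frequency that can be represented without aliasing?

The maximum frequency that can be represented without aliasing
is the Nyquist frequency: f_max = f_s / 2 = 38 kHz / 2 = 19 kHz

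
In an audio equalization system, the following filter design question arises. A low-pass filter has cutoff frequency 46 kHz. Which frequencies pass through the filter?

A low-pass filter passes all frequencies below the cutoff frequency 46 kHz and attenuates higher frequencies.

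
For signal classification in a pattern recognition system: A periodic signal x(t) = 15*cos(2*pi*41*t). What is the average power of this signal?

Average power of A*cos(wt) is A^2/2.
P = 15^2 / 2 = 225/2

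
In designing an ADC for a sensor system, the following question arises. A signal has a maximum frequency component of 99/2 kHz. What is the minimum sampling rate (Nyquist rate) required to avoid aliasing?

By the Nyquist-Shannon sampling theorem,
the minimum sampling rate (Nyquist rate) must be at least 2 * f_max.
Nyquist rate = 2 * 99/2 kHz = 99 kHz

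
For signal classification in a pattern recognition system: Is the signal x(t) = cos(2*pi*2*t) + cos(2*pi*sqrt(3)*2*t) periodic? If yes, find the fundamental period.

f1 = 2 Hz, f2 = 2*sqrt(3) Hz
Ratio f2/f1 = sqrt(3), which is irrational.
Since the frequency ratio is irrational, no common period exists.
The signal is not periodic.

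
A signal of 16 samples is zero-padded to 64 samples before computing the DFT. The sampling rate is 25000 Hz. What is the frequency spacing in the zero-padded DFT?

Original DFT: N = 16, resolution = f_s/N = 25000/16 = 3125/2 Hz
Zero-padded DFT: N = 64, resolution = f_s/N = 25000/64 = 3125/8 Hz
Zero-padding interpolates the spectrum (finer frequency grid)
but does NOT improve the true spectral resolution (ability to resolve close frequencies).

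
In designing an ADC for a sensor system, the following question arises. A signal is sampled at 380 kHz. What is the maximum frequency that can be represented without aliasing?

The maximum frequency that can be represented without aliasing
is the Nyquist frequency: f_max = f_s / 2 = 380 kHz / 2 = 190 kHz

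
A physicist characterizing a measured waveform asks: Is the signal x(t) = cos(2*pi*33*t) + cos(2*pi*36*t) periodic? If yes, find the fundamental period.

f1 = 33 Hz, f2 = 36 Hz
Period T1 = 1/33, T2 = 1/36
Ratio T1/T2 = 36/33, which is rational.
The signal is periodic with fundamental period T = 1/GCD(33,36) = 1/3 s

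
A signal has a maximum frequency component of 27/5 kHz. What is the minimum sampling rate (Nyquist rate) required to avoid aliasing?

By the Nyquist-Shannon sampling theorem,
the minimum sampling rate (Nyquist rate) must be at least 2 * f_max.
Nyquist rate = 2 * 27/5 kHz = 54/5 kHz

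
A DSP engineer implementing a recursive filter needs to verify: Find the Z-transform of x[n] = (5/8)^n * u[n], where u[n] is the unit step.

The Z-transform of a^n * u[n] is z/(z-a) for |z| > |a|.
Here a = 5/8, so X(z) = z/(z - (5/8)) = 8z/(8z - 5)
ROC: |z| > 5/8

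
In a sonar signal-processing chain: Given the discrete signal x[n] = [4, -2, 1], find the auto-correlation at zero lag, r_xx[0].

The auto-correlation at zero lag r_xx[0] equals the signal energy.
r_xx[0] = sum of x[n]^2 = 4^2 + (-2)^2 + 1^2
= 16 + 4 + 1 = 21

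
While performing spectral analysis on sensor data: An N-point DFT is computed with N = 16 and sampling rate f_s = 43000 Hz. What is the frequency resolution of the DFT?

DFT frequency resolution = f_s / N
= 43000 / 16 = 5375/2 Hz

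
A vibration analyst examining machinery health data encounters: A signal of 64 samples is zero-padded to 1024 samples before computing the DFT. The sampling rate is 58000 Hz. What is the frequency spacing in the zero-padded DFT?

Original DFT: N = 64, resolution = f_s/N = 58000/64 = 3625/4 Hz
Zero-padded DFT: N = 1024, resolution = f_s/N = 58000/1024 = 3625/64 Hz
Zero-padding interpolates the spectrum (finer frequency grid)
but does NOT improve the true spectral resolution (ability to resolve close frequencies).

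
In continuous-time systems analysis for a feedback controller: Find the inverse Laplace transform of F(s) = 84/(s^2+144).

Standard pair: w/(s^2+w^2) <-> sin(wt)*u(t)
Recognize w^2 = 144, so w = 12; numerator 84 = 7*12.
f(t) = 7*sin(12t)*u(t)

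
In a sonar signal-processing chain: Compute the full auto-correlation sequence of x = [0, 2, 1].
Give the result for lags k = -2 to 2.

r_xx[k] = sum_m x[m]*x[m+k], indexed from 0, for k = -2 to 2:
  r_xx[-2] = x[2]*x[0] = 0
  r_xx[-1] = x[1]*x[0] + x[2]*x[1] = 2
  r_xx[0] = x[0]*x[0] + x[1]*x[1] + x[2]*x[2] = 5
  r_xx[1] = x[0]*x[1] + x[1]*x[2] = 2
  r_xx[2] = x[0]*x[2] = 0
r_xx = [0, 2, 5, 2, 0]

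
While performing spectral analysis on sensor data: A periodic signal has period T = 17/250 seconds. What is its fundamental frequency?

The fundamental frequency is the reciprocal of the period.
f = 1/T = 1/(17/250) = 250/17 Hz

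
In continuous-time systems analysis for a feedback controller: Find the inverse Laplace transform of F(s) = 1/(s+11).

Standard pair: k/(s+a) <-> k*e^(-at)*u(t)
With k=1, a=11: f(t) = e^(-11t)*u(t)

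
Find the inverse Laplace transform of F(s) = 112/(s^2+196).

Standard pair: w/(s^2+w^2) <-> sin(wt)*u(t)
Recognize w^2 = 196, so w = 14; numerator 112 = 8*14.
f(t) = 8*sin(14t)*u(t)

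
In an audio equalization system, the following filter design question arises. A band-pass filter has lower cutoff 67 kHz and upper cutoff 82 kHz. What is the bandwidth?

Bandwidth = f_high - f_low
= 82 kHz - 67 kHz = 15 kHz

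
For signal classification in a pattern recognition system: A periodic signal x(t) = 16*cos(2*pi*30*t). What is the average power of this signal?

Average power of A*cos(wt) is A^2/2.
P = 16^2 / 2 = 256/2 = 128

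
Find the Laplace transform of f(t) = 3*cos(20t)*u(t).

Standard pair: cos(wt)*u(t) <-> s/(s^2+w^2)
With w = 20: L{3*cos(20t)*u(t)} = 3s/(s^2+400)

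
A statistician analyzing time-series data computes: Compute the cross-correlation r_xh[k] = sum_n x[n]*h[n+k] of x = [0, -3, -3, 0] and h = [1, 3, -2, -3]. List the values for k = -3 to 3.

Both sequences indexed from 0 and zero outside their support.
Lags with overlap: k = -3 to 3.
  r_xh[-3] = x[3]*h[0] = 0
  r_xh[-2] = x[2]*h[0] + x[3]*h[1] = -3
  r_xh[-1] = x[1]*h[0] + x[2]*h[1] + x[3]*h[2] = -12
  r_xh[0] = x[0]*h[0] + x[1]*h[1] + x[2]*h[2] + x[3]*h[3] = -3
  r_xh[1] = x[0]*h[1] + x[1]*h[2] + x[2]*h[3] = 15
  r_xh[2] = x[0]*h[2] + x[1]*h[3] = 9
  r_xh[3] = x[0]*h[3] = 0
r_xh = [0, -3, -12, -3, 15, 9, 0] (for k = -3, ..., 3)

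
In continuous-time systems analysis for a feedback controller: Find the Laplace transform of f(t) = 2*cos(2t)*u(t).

Standard pair: cos(wt)*u(t) <-> s/(s^2+w^2)
With w = 2: L{2*cos(2t)*u(t)} = 2s/(s^2+4)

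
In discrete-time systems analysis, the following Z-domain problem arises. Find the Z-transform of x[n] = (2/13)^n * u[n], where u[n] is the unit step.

The Z-transform of a^n * u[n] is z/(z-a) for |z| > |a|.
Here a = 2/13, so X(z) = z/(z - (2/13)) = 13z/(13z - 2)
ROC: |z| > 2/13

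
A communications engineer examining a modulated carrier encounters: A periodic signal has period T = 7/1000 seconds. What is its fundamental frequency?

The fundamental frequency is the reciprocal of the period.
f = 1/T = 1/(7/1000) = 1000/7 Hz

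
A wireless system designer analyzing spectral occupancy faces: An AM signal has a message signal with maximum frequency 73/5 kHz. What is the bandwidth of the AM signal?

In AM (double-sideband), the bandwidth is twice the message frequency.
BW = 2 * f_m = 2 * 73/5 kHz = 146/5 kHz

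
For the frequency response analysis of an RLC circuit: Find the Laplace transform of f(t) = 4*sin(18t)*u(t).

Standard pair: sin(wt)*u(t) <-> w/(s^2+w^2)
With w = 18: L{4*sin(18t)*u(t)} = 72/(s^2+324)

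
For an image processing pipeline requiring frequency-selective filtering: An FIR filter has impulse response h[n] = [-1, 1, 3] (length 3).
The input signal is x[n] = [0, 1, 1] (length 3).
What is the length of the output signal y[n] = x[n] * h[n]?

For linear convolution, the output length is:
len(y) = len(x) + len(h) - 1 = 3 + 3 - 1 = 5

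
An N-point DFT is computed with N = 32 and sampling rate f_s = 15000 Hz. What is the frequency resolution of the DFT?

DFT frequency resolution = f_s / N
= 15000 / 32 = 1875/4 Hz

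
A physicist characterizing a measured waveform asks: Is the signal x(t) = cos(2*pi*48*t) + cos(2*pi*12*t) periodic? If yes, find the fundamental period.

f1 = 48 Hz, f2 = 12 Hz
Period T1 = 1/48, T2 = 1/12
Ratio T1/T2 = 12/48, which is rational.
The signal is periodic with fundamental period T = 1/GCD(48,12) = 1/12 s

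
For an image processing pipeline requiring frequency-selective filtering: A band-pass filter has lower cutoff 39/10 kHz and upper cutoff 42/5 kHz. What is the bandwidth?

Bandwidth = f_high - f_low
= 42/5 kHz - 39/10 kHz = 9/2 kHz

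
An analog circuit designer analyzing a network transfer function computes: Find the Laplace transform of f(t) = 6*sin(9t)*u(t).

Standard pair: sin(wt)*u(t) <-> w/(s^2+w^2)
With w = 9: L{6*sin(9t)*u(t)} = 54/(s^2+81)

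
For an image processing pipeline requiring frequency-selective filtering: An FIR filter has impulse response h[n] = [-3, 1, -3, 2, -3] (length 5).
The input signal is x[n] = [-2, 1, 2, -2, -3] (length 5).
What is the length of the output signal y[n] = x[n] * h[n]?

For linear convolution, the output length is:
len(y) = len(x) + len(h) - 1 = 5 + 5 - 1 = 9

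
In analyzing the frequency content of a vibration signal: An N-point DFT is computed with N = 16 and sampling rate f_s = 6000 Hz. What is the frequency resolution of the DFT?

DFT frequency resolution = f_s / N
= 6000 / 16 = 375 Hz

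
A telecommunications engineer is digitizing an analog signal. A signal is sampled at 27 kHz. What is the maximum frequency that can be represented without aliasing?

The maximum frequency that can be represented without aliasing
is the Nyquist frequency: f_max = f_s / 2 = 27 kHz / 2 = 27/2 kHz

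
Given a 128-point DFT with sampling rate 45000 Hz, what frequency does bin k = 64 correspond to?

The frequency of DFT bin k is: f_k = k * f_s / N
f_64 = 64 * 45000 / 128 = 22500 Hz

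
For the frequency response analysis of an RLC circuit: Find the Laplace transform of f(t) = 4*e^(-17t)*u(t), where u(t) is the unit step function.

Standard Laplace transform pair:
e^(-at)*u(t) <-> 1/(s+a)
With a = 17: L{4*e^(-17t)*u(t)} = 4/(s+17), ROC: Re(s) > -17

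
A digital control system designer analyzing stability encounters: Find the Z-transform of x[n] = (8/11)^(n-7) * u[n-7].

Time-shifting property: if X(z) = Z{x[n]}, then Z{x[n-d]} = z^(-d) * X(z)
X(z) = z/(z - 8/11) for x[n] = (8/11)^n * u[n]
Z{x[n-7]} = z^(-7) * z/(z - 8/11) = z^(-6)/(z - 8/11)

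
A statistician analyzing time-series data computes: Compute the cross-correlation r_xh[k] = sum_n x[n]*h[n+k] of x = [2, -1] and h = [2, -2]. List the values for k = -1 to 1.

Both sequences indexed from 0 and zero outside their support.
Lags with overlap: k = -1 to 1.
  r_xh[-1] = x[1]*h[0] = -2
  r_xh[0] = x[0]*h[0] + x[1]*h[1] = 6
  r_xh[1] = x[0]*h[1] = -4
r_xh = [-2, 6, -4] (for k = -1, ..., 1)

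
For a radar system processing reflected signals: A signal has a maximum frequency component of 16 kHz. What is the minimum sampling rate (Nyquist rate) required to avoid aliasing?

By the Nyquist-Shannon sampling theorem,
the minimum sampling rate (Nyquist rate) must be at least 2 * f_max.
Nyquist rate = 2 * 16 kHz = 32 kHz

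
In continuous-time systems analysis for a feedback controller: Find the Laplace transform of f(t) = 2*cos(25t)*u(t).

Standard pair: cos(wt)*u(t) <-> s/(s^2+w^2)
With w = 25: L{2*cos(25t)*u(t)} = 2s/(s^2+625)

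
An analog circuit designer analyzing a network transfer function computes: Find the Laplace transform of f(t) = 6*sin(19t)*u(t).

Standard pair: sin(wt)*u(t) <-> w/(s^2+w^2)
With w = 19: L{6*sin(19t)*u(t)} = 114/(s^2+361)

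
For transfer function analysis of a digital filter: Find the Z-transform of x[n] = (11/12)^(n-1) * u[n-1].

Time-shifting property: if X(z) = Z{x[n]}, then Z{x[n-d]} = z^(-d) * X(z)
X(z) = z/(z - 11/12) for x[n] = (11/12)^n * u[n]
Z{x[n-1]} = z^(-1) * z/(z - 11/12) = 1/(z - 11/12)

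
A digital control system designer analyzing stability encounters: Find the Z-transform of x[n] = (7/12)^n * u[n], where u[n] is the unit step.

The Z-transform of a^n * u[n] is z/(z-a) for |z| > |a|.
Here a = 7/12, so X(z) = z/(z - (7/12)) = 12z/(12z - 7)
ROC: |z| > 7/12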